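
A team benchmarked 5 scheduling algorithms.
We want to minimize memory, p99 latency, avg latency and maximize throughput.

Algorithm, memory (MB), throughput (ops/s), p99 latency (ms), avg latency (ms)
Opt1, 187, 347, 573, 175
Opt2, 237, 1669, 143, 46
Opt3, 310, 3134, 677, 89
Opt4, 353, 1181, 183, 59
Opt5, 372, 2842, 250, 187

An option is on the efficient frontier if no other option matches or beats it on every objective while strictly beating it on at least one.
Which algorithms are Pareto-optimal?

Opt1: not dominated (best memory).
Opt2: not dominated (best p99 latency).
Opt3: not dominated (best throughput).
Opt4: dominated by Opt2 (memory 237≤353, throughput 1669≥1181, p99 latency 143≤183, avg latency 46≤59).
Opt5: not dominated.

Opt1, Opt2, Opt3, Opt5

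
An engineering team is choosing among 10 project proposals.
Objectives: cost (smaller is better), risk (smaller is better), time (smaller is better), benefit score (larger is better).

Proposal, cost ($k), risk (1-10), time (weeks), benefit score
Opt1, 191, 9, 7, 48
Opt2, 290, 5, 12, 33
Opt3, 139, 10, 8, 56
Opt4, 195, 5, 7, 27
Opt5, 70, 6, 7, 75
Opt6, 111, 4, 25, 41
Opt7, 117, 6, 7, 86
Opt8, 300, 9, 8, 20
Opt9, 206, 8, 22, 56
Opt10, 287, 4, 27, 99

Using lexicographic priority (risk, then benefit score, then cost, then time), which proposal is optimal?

First minimize risk: best is 4, kept {Opt6, Opt10}.
Then maximize benefit score: best is 99, kept {Opt10}.

Opt10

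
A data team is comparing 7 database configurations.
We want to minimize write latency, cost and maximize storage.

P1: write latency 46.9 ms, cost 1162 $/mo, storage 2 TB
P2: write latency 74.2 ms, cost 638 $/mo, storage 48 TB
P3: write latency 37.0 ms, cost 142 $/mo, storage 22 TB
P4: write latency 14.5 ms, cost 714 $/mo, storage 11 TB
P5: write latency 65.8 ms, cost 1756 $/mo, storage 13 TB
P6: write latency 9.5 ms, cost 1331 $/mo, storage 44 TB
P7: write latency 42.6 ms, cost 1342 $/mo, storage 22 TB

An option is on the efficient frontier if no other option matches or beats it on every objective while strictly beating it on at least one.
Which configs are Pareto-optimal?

P2, P3, P4, P6

P1: dominated by P3 (write latency 37.0≤46.9, cost 142≤1162, storage 22≥2).
P2: not dominated (best storage).
P3: not dominated (best cost).
P4: not dominated.
P5: dominated by P3 (write latency 37.0≤65.8, cost 142≤1756, storage 22≥13).
P6: not dominated (best write latency).
P7: dominated by P3 (write latency 37.0≤42.6, cost 142≤1342, storage 22≥22).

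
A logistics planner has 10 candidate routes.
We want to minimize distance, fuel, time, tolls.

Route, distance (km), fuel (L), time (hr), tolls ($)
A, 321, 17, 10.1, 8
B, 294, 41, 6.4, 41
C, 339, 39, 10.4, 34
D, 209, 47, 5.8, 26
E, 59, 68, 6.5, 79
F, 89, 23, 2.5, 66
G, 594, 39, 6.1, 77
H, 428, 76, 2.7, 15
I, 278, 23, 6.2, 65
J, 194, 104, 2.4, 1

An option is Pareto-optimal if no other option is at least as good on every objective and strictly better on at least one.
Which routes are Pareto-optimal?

A: not dominated (best fuel).
B: not dominated.
C: dominated by A (distance 321≤339, fuel 17≤39, time 10.1≤10.4, tolls 8≤34).
D: not dominated.
E: not dominated (best distance).
F: not dominated.
G: dominated by F (distance 89≤594, fuel 23≤39, time 2.5≤6.1, tolls 66≤77).
H: not dominated.
I: not dominated.
J: not dominated (best time).

A, B, D, E, F, H, I, J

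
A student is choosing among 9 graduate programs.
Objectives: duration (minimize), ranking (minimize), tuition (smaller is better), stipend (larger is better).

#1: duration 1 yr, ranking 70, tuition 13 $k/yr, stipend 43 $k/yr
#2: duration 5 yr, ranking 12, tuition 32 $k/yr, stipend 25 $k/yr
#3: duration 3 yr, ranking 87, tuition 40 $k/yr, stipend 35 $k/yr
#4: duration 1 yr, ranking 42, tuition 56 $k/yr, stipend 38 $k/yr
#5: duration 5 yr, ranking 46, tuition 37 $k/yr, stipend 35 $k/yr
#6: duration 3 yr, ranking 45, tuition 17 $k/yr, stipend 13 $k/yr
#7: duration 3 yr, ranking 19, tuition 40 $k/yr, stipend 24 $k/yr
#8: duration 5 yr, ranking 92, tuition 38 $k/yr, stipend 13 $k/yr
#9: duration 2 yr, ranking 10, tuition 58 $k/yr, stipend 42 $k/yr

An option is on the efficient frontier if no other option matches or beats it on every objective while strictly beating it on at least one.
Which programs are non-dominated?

#1, #2, #4, #5, #6, #7, #9

#1: not dominated (best tuition).
#2: not dominated.
#3: dominated by #1 (duration 1≤3, ranking 70≤87, tuition 13≤40, stipend 43≥35).
#4: not dominated.
#5: not dominated.
#6: not dominated.
#7: not dominated.
#8: dominated by #1 (duration 1≤5, ranking 70≤92, tuition 13≤38, stipend 43≥13).
#9: not dominated (best ranking).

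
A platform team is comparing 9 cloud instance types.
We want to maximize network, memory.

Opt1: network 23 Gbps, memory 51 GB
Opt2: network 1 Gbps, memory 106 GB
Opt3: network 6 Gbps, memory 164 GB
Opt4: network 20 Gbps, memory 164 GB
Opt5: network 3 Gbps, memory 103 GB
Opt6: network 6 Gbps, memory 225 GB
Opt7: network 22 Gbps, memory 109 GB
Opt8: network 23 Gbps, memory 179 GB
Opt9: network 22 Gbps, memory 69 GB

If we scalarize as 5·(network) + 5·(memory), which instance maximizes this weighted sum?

Opt1: 5·23 + 5·51 = 370
Opt2: 5·1 + 5·106 = 535
Opt3: 5·6 + 5·164 = 850
Opt4: 5·20 + 5·164 = 920
Opt5: 5·3 + 5·103 = 530
Opt6: 5·6 + 5·225 = 1155
Opt7: 5·22 + 5·109 = 655
Opt8: 5·23 + 5·179 = 1010
Opt9: 5·22 + 5·69 = 455
Highest: Opt6 at 1155.

Opt6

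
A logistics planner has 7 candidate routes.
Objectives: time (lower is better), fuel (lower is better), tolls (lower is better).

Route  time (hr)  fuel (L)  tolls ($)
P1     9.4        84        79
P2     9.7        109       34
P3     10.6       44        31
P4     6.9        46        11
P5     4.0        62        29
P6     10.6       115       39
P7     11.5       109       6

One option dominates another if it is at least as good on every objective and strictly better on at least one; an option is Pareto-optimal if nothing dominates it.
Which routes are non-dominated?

P3, P4, P5, P7

P1: dominated by P4 (time 6.9≤9.4, fuel 46≤84, tolls 11≤79).
P2: dominated by P4 (time 6.9≤9.7, fuel 46≤109, tolls 11≤34).
P3: not dominated (best fuel).
P4: not dominated.
P5: not dominated (best time).
P6: dominated by P2 (time 9.7≤10.6, fuel 109≤115, tolls 34≤39).
P7: not dominated (best tolls).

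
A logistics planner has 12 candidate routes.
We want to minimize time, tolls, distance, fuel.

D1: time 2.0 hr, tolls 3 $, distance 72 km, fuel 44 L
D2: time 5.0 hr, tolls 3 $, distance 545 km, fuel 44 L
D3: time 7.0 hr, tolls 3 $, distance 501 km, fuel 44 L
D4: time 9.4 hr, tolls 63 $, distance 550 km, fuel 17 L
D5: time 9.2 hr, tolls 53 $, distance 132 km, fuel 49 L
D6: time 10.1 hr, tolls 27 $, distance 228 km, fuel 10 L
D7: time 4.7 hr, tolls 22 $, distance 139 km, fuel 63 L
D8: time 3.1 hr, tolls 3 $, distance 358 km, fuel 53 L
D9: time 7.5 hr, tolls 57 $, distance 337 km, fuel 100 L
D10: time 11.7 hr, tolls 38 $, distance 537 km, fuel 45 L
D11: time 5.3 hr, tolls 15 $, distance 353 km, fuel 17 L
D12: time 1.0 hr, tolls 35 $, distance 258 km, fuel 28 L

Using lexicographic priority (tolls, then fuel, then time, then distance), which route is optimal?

D1

First minimize tolls: best is 3, kept {D1, D2, D3, D8}.
Then minimize fuel: best is 44, kept {D1, D2, D3}.
Then minimize time: best is 2.0, kept {D1}.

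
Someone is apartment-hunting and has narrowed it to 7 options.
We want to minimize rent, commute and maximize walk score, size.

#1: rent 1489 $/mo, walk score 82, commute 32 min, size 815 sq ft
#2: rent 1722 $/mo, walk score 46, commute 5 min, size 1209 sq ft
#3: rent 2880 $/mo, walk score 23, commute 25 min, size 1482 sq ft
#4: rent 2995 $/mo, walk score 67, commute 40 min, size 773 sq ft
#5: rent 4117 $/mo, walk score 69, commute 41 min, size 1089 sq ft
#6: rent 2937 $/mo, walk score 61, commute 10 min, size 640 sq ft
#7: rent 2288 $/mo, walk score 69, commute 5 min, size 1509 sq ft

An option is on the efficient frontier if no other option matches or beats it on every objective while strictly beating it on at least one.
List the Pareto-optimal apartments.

#1: not dominated (best rent).
#2: not dominated.
#3: dominated by #7 (rent 2288≤2880, walk score 69≥23, commute 5≤25, size 1509≥1482).
#4: dominated by #1 (rent 1489≤2995, walk score 82≥67, commute 32≤40, size 815≥773).
#5: dominated by #7 (rent 2288≤4117, walk score 69≥69, commute 5≤41, size 1509≥1089).
#6: dominated by #7 (rent 2288≤2937, walk score 69≥61, commute 5≤10, size 1509≥640).
#7: not dominated (best size).

#1, #2, #7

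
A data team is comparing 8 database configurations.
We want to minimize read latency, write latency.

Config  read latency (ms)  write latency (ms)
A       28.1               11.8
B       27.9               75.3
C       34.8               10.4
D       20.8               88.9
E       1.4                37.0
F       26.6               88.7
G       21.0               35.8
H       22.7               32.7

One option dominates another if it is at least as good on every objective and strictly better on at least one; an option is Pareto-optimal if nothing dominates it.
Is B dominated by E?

E vs B: read latency 1.4≤27.9, write latency 37.0≤75.3 — E is at least as good on every objective with at least one strict improvement.

Yes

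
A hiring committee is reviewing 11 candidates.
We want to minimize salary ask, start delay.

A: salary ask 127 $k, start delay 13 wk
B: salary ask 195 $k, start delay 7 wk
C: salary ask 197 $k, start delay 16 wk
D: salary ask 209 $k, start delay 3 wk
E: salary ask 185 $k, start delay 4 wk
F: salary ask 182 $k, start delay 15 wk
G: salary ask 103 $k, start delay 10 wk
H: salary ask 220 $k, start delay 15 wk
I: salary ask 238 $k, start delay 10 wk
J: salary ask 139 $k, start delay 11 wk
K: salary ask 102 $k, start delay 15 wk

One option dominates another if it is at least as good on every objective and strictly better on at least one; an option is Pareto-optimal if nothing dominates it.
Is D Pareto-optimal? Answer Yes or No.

Yes

A: worse on start delay (13 vs 3).
B: worse on start delay (7 vs 3).
C: worse on start delay (16 vs 3).
E: worse on start delay (4 vs 3).
F: worse on start delay (15 vs 3).
G: worse on start delay (10 vs 3).
H: worse on salary ask (220 vs 209).
I: worse on salary ask (238 vs 209).
J: worse on start delay (11 vs 3).
K: worse on start delay (15 vs 3).
No option is at least as good as D on every objective and strictly better on one.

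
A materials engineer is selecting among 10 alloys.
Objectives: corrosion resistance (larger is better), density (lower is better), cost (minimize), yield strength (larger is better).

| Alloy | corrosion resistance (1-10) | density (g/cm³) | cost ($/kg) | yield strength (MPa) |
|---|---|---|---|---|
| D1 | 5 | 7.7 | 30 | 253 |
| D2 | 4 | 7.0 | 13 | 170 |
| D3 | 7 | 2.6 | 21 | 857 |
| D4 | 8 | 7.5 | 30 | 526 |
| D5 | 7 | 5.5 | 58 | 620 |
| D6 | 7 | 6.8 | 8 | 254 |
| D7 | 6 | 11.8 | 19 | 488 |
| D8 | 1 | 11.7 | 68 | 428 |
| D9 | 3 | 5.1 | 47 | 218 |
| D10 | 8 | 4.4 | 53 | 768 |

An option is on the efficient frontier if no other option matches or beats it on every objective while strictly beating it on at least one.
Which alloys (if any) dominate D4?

none

D1: worse on corrosion resistance (5 vs 8).
D2: worse on corrosion resistance (4 vs 8).
D3: worse on corrosion resistance (7 vs 8).
D5: worse on corrosion resistance (7 vs 8).
D6: worse on corrosion resistance (7 vs 8).
D7: worse on corrosion resistance (6 vs 8).
D8: worse on corrosion resistance (1 vs 8).
D9: worse on corrosion resistance (3 vs 8).
D10: worse on cost (53 vs 30).
No option dominates D4.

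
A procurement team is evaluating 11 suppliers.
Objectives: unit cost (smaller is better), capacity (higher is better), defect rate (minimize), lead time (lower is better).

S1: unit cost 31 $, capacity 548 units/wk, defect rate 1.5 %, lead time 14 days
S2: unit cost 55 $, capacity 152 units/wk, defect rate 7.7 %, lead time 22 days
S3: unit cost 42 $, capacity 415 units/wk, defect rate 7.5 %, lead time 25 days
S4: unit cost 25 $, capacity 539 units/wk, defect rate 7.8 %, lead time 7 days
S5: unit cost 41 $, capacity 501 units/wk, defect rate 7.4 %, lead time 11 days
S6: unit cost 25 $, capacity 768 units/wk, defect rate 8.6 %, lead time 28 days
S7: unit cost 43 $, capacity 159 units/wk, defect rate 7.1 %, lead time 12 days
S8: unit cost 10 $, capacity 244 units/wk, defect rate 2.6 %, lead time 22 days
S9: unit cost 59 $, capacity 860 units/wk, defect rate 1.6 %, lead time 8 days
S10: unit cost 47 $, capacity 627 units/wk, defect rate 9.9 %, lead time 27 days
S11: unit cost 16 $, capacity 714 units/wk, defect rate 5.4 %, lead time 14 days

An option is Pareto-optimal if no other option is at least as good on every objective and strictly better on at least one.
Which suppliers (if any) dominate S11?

none

S1: worse on unit cost (31 vs 16).
S2: worse on unit cost (55 vs 16).
S3: worse on unit cost (42 vs 16).
S4: worse on unit cost (25 vs 16).
S5: worse on unit cost (41 vs 16).
S6: worse on unit cost (25 vs 16).
S7: worse on unit cost (43 vs 16).
S8: worse on capacity (244 vs 714).
S9: worse on unit cost (59 vs 16).
S10: worse on unit cost (47 vs 16).
No option dominates S11.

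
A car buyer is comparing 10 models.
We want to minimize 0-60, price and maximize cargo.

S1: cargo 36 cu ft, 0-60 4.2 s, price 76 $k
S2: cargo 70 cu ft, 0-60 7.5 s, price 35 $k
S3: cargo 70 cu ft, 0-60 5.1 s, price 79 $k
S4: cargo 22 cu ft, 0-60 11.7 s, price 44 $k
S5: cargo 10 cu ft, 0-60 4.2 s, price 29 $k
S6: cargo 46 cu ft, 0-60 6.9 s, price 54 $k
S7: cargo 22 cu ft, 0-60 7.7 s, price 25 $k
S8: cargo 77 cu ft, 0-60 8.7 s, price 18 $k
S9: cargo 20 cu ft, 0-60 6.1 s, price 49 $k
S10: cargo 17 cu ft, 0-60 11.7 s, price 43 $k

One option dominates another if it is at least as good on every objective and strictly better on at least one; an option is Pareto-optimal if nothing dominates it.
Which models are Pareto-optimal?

S1: not dominated.
S2: not dominated.
S3: not dominated.
S4: dominated by S2 (cargo 70≥22, 0-60 7.5≤11.7, price 35≤44).
S5: not dominated.
S6: not dominated.
S7: not dominated.
S8: not dominated (best cargo).
S9: not dominated.
S10: dominated by S2 (cargo 70≥17, 0-60 7.5≤11.7, price 35≤43).

S1, S2, S3, S5, S6, S7, S8, S9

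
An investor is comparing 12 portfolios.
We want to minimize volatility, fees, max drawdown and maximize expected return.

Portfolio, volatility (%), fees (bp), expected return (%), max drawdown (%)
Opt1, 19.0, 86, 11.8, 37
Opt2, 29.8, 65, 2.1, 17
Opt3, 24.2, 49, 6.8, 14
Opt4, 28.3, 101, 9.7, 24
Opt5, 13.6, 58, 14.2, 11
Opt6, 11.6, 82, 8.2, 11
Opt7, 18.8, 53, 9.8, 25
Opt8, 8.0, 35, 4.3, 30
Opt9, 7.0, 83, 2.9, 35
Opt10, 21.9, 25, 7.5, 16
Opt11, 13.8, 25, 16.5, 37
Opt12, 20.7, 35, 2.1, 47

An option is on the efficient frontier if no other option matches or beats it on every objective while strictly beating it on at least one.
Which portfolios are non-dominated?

Opt3, Opt5, Opt6, Opt7, Opt8, Opt9, Opt10, Opt11

Opt1: dominated by Opt5 (volatility 13.6≤19.0, fees 58≤86, expected return 14.2≥11.8, max drawdown 11≤37).
Opt2: dominated by Opt3 (volatility 24.2≤29.8, fees 49≤65, expected return 6.8≥2.1, max drawdown 14≤17).
Opt3: not dominated.
Opt4: dominated by Opt5 (volatility 13.6≤28.3, fees 58≤101, expected return 14.2≥9.7, max drawdown 11≤24).
Opt5: not dominated.
Opt6: not dominated.
Opt7: not dominated.
Opt8: not dominated.
Opt9: not dominated (best volatility).
Opt10: not dominated.
Opt11: not dominated (best expected return).
Opt12: dominated by Opt8 (volatility 8.0≤20.7, fees 35≤35, expected return 4.3≥2.1, max drawdown 30≤47).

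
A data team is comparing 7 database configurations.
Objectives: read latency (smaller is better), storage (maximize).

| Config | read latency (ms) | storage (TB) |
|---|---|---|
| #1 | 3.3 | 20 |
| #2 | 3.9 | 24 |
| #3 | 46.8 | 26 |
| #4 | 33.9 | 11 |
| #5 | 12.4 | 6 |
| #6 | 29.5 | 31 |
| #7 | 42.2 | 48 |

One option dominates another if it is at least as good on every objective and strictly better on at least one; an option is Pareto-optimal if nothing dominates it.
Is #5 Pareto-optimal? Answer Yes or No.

#1 vs #5: read latency 3.3≤12.4, storage 20≥6 — #1 is at least as good on every objective and strictly better on at least one, so #1 dominates #5.

No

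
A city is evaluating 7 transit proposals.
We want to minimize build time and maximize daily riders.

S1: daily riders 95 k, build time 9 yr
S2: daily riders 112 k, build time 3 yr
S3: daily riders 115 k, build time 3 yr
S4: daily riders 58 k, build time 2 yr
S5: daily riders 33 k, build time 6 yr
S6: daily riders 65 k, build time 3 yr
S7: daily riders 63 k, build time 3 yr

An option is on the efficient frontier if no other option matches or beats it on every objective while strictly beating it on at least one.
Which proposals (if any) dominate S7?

S2, S3, S6

S2: daily riders 112≥63, build time 3≤3 — dominates S7.
S3: daily riders 115≥63, build time 3≤3 — dominates S7.
S6: daily riders 65≥63, build time 3≤3 — dominates S7.
Others (S1, S4, S5) are each worse than S7 on at least one objective.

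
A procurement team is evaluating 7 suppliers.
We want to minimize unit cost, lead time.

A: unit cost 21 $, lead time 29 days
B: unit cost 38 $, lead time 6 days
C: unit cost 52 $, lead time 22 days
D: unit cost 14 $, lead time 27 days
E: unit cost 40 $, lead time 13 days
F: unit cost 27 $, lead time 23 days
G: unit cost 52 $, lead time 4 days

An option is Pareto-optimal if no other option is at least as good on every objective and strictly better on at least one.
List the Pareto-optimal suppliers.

B, D, F, G

A: dominated by D (unit cost 14≤21, lead time 27≤29).
B: not dominated.
C: dominated by B (unit cost 38≤52, lead time 6≤22).
D: not dominated (best unit cost).
E: dominated by B (unit cost 38≤40, lead time 6≤13).
F: not dominated.
G: not dominated (best lead time).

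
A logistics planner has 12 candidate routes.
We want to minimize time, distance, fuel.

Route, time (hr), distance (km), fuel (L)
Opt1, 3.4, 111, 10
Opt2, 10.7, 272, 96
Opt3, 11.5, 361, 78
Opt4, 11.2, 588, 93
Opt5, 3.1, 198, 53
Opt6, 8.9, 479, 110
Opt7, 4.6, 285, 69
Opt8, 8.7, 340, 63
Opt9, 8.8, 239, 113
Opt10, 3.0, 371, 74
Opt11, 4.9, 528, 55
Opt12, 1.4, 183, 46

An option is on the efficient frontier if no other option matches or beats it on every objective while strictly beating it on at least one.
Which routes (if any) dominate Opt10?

Opt12

Opt12: time 1.4≤3.0, distance 183≤371, fuel 46≤74 — dominates Opt10.
Others (Opt1, Opt2, Opt3, Opt4, Opt5, Opt6, Opt7, Opt8, Opt9, Opt11) are each worse than Opt10 on at least one objective.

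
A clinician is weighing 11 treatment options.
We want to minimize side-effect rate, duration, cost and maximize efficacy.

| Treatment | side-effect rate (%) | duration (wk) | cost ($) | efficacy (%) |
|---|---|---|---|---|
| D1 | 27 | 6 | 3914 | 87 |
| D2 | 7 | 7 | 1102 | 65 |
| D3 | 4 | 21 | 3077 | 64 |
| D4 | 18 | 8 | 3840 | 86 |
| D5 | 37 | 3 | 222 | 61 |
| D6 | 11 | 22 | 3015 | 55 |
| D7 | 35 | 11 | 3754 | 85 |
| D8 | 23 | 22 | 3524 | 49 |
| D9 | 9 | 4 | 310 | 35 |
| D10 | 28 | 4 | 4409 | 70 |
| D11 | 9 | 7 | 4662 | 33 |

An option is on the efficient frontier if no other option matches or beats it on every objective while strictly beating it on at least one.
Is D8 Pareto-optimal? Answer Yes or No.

No

D2 vs D8: side-effect rate 7≤23, duration 7≤22, cost 1102≤3524, efficacy 65≥49 — D2 is at least as good on every objective and strictly better on at least one, so D2 dominates D8.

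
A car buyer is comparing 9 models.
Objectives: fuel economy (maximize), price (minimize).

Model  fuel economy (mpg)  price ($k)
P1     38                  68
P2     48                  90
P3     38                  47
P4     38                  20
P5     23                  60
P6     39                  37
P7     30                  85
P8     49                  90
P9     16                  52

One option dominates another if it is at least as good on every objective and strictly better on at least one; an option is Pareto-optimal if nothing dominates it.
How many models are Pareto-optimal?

P1: dominated by P3 (fuel economy 38≥38, price 47≤68).
P2: dominated by P8 (fuel economy 49≥48, price 90≤90).
P3: dominated by P4 (fuel economy 38≥38, price 20≤47).
P4: not dominated (best price).
P5: dominated by P3 (fuel economy 38≥23, price 47≤60).
P6: not dominated.
P7: dominated by P1 (fuel economy 38≥30, price 68≤85).
P8: not dominated (best fuel economy).
P9: dominated by P3 (fuel economy 38≥16, price 47≤52).
Pareto-optimal: P4, P6, P8 → 3.

3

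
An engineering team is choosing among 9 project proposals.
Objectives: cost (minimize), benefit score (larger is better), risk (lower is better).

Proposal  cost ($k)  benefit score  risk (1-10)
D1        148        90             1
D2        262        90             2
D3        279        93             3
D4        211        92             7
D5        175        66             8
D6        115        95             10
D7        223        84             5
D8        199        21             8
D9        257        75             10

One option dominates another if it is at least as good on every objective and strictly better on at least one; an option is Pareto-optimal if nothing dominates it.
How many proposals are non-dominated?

D1: not dominated (best risk).
D2: dominated by D1 (cost 148≤262, benefit score 90≥90, risk 1≤2).
D3: not dominated.
D4: not dominated.
D5: dominated by D1 (cost 148≤175, benefit score 90≥66, risk 1≤8).
D6: not dominated (best cost).
D7: dominated by D1 (cost 148≤223, benefit score 90≥84, risk 1≤5).
D8: dominated by D1 (cost 148≤199, benefit score 90≥21, risk 1≤8).
D9: dominated by D1 (cost 148≤257, benefit score 90≥75, risk 1≤10).
Pareto-optimal: D1, D3, D4, D6 → 4.

4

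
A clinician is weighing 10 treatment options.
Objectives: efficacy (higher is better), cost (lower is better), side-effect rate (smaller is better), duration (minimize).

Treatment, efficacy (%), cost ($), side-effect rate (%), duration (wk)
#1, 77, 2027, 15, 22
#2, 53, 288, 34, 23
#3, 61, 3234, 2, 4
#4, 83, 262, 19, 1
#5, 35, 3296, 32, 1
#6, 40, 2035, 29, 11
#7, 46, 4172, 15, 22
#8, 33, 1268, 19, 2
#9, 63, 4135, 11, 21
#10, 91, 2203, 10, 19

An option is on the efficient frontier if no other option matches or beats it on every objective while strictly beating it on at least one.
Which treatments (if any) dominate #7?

#1, #3, #9, #10

#1: efficacy 77≥46, cost 2027≤4172, side-effect rate 15≤15, duration 22≤22 — dominates #7.
#3: efficacy 61≥46, cost 3234≤4172, side-effect rate 2≤15, duration 4≤22 — dominates #7.
#9: efficacy 63≥46, cost 4135≤4172, side-effect rate 11≤15, duration 21≤22 — dominates #7.
#10: efficacy 91≥46, cost 2203≤4172, side-effect rate 10≤15, duration 19≤22 — dominates #7.
Others (#2, #4, #5, #6, #8) are each worse than #7 on at least one objective.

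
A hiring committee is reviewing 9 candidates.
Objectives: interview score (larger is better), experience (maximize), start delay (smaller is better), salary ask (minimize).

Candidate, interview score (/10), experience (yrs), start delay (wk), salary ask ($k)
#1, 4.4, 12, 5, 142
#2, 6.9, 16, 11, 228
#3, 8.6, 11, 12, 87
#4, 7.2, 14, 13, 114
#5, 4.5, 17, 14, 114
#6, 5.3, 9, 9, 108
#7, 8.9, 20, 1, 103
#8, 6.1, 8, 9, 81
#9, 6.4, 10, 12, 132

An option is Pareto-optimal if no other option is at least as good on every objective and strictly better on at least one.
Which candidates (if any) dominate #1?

#7: interview score 8.9≥4.4, experience 20≥12, start delay 1≤5, salary ask 103≤142 — dominates #1.
Others (#2, #3, #4, #5, #6, #8, #9) are each worse than #1 on at least one objective.

#7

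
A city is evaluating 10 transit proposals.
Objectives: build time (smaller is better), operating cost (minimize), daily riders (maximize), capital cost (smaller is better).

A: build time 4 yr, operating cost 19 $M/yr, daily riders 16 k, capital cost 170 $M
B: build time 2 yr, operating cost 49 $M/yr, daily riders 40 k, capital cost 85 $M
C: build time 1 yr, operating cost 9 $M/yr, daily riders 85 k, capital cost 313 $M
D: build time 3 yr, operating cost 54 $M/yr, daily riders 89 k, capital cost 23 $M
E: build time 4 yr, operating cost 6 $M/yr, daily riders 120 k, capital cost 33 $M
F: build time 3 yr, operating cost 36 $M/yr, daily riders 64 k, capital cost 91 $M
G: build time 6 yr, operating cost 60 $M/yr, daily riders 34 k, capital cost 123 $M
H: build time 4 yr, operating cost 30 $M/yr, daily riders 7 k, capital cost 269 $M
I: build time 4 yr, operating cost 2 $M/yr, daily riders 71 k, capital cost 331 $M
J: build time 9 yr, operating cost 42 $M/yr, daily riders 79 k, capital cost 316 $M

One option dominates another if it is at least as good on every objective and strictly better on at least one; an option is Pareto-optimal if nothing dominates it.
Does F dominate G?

Yes

F vs G: build time 3≤6, operating cost 36≤60, daily riders 64≥34, capital cost 91≤123 — F is at least as good on every objective with at least one strict improvement.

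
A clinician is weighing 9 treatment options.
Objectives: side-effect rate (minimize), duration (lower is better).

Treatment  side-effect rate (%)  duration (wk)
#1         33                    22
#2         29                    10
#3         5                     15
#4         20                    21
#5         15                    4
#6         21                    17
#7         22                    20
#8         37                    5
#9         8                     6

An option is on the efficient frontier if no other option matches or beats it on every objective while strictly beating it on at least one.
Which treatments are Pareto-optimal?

#1: dominated by #2 (side-effect rate 29≤33, duration 10≤22).
#2: dominated by #5 (side-effect rate 15≤29, duration 4≤10).
#3: not dominated (best side-effect rate).
#4: dominated by #3 (side-effect rate 5≤20, duration 15≤21).
#5: not dominated (best duration).
#6: dominated by #3 (side-effect rate 5≤21, duration 15≤17).
#7: dominated by #3 (side-effect rate 5≤22, duration 15≤20).
#8: dominated by #5 (side-effect rate 15≤37, duration 4≤5).
#9: not dominated.

#3, #5, #9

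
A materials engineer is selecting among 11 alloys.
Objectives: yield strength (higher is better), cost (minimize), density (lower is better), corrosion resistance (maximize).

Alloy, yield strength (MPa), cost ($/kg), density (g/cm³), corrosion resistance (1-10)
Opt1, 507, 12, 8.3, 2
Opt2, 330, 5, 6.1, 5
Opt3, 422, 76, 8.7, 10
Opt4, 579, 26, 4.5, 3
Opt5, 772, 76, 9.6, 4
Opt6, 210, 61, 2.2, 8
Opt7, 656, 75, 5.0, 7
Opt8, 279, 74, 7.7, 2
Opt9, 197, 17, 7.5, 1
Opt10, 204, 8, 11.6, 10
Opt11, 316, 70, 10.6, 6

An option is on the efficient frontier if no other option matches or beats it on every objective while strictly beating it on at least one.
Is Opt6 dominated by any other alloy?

No

Opt1: worse on density (8.3 vs 2.2).
Opt2: worse on density (6.1 vs 2.2).
Opt3: worse on cost (76 vs 61).
Opt4: worse on density (4.5 vs 2.2).
Opt5: worse on cost (76 vs 61).
Opt7: worse on cost (75 vs 61).
Opt8: worse on cost (74 vs 61).
Opt9: worse on yield strength (197 vs 210).
Opt10: worse on yield strength (204 vs 210).
Opt11: worse on cost (70 vs 61).
No option is at least as good as Opt6 on every objective and strictly better on one.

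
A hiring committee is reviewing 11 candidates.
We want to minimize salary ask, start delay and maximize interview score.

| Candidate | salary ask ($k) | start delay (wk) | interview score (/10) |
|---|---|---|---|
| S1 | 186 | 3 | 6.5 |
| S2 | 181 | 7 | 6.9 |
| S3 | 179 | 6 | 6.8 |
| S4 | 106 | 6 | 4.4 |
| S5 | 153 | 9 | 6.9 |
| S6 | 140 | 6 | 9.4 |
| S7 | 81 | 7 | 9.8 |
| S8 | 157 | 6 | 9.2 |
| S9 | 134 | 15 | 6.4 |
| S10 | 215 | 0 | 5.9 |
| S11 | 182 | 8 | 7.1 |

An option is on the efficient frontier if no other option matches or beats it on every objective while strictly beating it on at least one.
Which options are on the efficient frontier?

S1, S4, S6, S7, S10

S1: not dominated.
S2: dominated by S6 (salary ask 140≤181, start delay 6≤7, interview score 9.4≥6.9).
S3: dominated by S6 (salary ask 140≤179, start delay 6≤6, interview score 9.4≥6.8).
S4: not dominated.
S5: dominated by S6 (salary ask 140≤153, start delay 6≤9, interview score 9.4≥6.9).
S6: not dominated.
S7: not dominated (best salary ask).
S8: dominated by S6 (salary ask 140≤157, start delay 6≤6, interview score 9.4≥9.2).
S9: dominated by S7 (salary ask 81≤134, start delay 7≤15, interview score 9.8≥6.4).
S10: not dominated (best start delay).
S11: dominated by S6 (salary ask 140≤182, start delay 6≤8, interview score 9.4≥7.1).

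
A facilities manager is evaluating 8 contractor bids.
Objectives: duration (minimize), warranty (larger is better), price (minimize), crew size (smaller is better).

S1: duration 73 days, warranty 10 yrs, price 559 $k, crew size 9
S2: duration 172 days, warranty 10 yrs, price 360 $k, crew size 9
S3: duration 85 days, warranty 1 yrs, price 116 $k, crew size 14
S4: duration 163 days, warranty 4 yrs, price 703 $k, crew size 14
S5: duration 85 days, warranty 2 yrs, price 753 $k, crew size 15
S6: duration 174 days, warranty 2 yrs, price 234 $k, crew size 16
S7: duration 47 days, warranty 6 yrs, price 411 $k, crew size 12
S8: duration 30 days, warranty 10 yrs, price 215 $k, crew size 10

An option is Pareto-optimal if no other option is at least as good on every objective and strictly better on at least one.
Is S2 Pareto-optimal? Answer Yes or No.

Yes

S1: worse on price (559 vs 360).
S3: worse on warranty (1 vs 10).
S4: worse on warranty (4 vs 10).
S5: worse on warranty (2 vs 10).
S6: worse on duration (174 vs 172).
S7: worse on warranty (6 vs 10).
S8: worse on crew size (10 vs 9).
No option is at least as good as S2 on every objective and strictly better on one.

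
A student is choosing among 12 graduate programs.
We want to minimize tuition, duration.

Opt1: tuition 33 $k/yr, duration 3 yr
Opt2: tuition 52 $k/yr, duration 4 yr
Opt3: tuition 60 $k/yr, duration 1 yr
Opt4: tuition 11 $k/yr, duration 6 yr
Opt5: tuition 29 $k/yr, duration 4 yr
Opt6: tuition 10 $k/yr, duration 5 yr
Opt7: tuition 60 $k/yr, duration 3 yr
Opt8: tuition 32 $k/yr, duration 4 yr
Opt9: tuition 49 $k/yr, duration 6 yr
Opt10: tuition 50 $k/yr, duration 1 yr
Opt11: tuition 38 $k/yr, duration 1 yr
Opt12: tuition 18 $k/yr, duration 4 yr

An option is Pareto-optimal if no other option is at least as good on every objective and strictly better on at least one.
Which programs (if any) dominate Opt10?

Opt11

Opt11: tuition 38≤50, duration 1≤1 — dominates Opt10.
Others (Opt1, Opt2, Opt3, Opt4, Opt5, Opt6, Opt7, Opt8, Opt9, Opt12) are each worse than Opt10 on at least one objective.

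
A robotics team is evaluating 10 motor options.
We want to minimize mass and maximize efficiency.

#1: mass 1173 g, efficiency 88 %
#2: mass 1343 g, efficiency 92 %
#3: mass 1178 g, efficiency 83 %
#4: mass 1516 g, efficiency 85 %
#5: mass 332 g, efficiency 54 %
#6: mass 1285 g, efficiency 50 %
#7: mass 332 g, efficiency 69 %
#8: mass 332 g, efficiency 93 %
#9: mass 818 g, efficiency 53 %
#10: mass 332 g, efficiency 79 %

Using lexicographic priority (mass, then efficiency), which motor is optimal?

#8

First minimize mass: best is 332, kept {#5, #7, #8, #10}.
Then maximize efficiency: best is 93, kept {#8}.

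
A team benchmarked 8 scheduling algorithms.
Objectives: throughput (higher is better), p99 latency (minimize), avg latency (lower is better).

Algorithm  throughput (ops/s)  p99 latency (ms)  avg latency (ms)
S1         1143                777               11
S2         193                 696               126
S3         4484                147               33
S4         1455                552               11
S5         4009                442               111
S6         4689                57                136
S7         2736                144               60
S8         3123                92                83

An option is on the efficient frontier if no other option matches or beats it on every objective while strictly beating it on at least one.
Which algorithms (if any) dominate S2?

S3, S4, S5, S7, S8

S3: throughput 4484≥193, p99 latency 147≤696, avg latency 33≤126 — dominates S2.
S4: throughput 1455≥193, p99 latency 552≤696, avg latency 11≤126 — dominates S2.
S5: throughput 4009≥193, p99 latency 442≤696, avg latency 111≤126 — dominates S2.
S7: throughput 2736≥193, p99 latency 144≤696, avg latency 60≤126 — dominates S2.
S8: throughput 3123≥193, p99 latency 92≤696, avg latency 83≤126 — dominates S2.
Others (S1, S6) are each worse than S2 on at least one objective.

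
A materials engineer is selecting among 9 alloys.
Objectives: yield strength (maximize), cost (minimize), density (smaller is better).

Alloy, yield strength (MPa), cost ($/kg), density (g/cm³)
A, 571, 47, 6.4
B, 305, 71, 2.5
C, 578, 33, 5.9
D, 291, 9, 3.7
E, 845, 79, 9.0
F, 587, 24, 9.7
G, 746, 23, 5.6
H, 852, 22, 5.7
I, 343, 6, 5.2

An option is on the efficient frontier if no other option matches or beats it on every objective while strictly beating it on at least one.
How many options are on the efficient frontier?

A: dominated by C (yield strength 578≥571, cost 33≤47, density 5.9≤6.4).
B: not dominated (best density).
C: dominated by G (yield strength 746≥578, cost 23≤33, density 5.6≤5.9).
D: not dominated.
E: dominated by H (yield strength 852≥845, cost 22≤79, density 5.7≤9.0).
F: dominated by G (yield strength 746≥587, cost 23≤24, density 5.6≤9.7).
G: not dominated.
H: not dominated (best yield strength).
I: not dominated (best cost).
Pareto-optimal: B, D, G, H, I → 5.

5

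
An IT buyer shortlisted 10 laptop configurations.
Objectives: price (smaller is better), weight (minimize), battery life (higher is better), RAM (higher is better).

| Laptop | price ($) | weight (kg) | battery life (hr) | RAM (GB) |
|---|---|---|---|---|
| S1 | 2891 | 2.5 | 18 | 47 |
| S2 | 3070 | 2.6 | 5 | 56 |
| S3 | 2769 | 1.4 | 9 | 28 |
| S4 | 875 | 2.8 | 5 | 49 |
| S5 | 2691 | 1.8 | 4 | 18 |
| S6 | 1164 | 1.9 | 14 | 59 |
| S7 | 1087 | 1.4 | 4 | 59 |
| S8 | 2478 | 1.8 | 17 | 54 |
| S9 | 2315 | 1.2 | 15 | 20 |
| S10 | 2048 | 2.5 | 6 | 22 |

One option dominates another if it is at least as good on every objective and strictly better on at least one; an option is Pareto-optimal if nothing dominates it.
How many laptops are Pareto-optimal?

S1: not dominated (best battery life).
S2: dominated by S6 (price 1164≤3070, weight 1.9≤2.6, battery life 14≥5, RAM 59≥56).
S3: not dominated.
S4: not dominated (best price).
S5: dominated by S7 (price 1087≤2691, weight 1.4≤1.8, battery life 4≥4, RAM 59≥18).
S6: not dominated.
S7: not dominated.
S8: not dominated.
S9: not dominated (best weight).
S10: dominated by S6 (price 1164≤2048, weight 1.9≤2.5, battery life 14≥6, RAM 59≥22).
Pareto-optimal: S1, S3, S4, S6, S7, S8, S9 → 7.

7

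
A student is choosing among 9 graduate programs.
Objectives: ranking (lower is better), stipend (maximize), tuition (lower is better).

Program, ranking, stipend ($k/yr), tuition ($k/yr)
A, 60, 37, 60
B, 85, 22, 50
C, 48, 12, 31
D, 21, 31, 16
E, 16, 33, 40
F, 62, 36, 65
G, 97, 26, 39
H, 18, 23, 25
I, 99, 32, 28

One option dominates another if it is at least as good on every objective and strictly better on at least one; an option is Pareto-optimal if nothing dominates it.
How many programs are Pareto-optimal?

5

A: not dominated (best stipend).
B: dominated by D (ranking 21≤85, stipend 31≥22, tuition 16≤50).
C: dominated by D (ranking 21≤48, stipend 31≥12, tuition 16≤31).
D: not dominated (best tuition).
E: not dominated (best ranking).
F: dominated by A (ranking 60≤62, stipend 37≥36, tuition 60≤65).
G: dominated by D (ranking 21≤97, stipend 31≥26, tuition 16≤39).
H: not dominated.
I: not dominated.
Pareto-optimal: A, D, E, H, I → 5.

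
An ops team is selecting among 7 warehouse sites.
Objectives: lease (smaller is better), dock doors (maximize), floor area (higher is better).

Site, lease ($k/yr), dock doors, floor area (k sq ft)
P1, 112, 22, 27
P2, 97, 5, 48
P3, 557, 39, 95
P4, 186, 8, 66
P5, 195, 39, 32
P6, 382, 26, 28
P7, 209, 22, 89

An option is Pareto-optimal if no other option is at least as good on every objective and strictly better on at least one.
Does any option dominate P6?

Yes

P5 vs P6: lease 195≤382, dock doors 39≥26, floor area 32≥28 — P5 is at least as good on every objective and strictly better on at least one, so P5 dominates P6.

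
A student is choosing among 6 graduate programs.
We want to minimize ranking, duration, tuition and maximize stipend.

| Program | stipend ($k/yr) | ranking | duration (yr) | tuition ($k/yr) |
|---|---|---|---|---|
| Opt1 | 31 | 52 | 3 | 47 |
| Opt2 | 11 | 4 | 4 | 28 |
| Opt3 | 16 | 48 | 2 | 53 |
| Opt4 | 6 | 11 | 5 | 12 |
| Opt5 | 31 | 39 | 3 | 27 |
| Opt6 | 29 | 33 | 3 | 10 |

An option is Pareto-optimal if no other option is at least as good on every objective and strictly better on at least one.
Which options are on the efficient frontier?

Opt2, Opt3, Opt4, Opt5, Opt6

Opt1: dominated by Opt5 (stipend 31≥31, ranking 39≤52, duration 3≤3, tuition 27≤47).
Opt2: not dominated (best ranking).
Opt3: not dominated (best duration).
Opt4: not dominated.
Opt5: not dominated.
Opt6: not dominated (best tuition).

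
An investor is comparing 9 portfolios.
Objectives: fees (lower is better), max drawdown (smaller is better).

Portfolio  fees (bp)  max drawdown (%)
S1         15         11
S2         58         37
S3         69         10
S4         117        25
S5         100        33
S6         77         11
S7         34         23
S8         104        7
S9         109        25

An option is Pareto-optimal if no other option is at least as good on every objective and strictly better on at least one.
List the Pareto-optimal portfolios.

S1, S3, S8

S1: not dominated (best fees).
S2: dominated by S1 (fees 15≤58, max drawdown 11≤37).
S3: not dominated.
S4: dominated by S1 (fees 15≤117, max drawdown 11≤25).
S5: dominated by S1 (fees 15≤100, max drawdown 11≤33).
S6: dominated by S1 (fees 15≤77, max drawdown 11≤11).
S7: dominated by S1 (fees 15≤34, max drawdown 11≤23).
S8: not dominated (best max drawdown).
S9: dominated by S1 (fees 15≤109, max drawdown 11≤25).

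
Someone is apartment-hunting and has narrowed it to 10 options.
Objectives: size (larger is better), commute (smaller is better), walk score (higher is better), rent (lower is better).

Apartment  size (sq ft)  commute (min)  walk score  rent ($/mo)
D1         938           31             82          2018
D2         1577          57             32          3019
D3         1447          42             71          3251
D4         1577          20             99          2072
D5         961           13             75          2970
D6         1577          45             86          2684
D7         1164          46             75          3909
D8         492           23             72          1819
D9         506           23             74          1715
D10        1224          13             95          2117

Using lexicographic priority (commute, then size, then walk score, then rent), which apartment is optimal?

First minimize commute: best is 13, kept {D5, D10}.
Then maximize size: best is 1224, kept {D10}.

D10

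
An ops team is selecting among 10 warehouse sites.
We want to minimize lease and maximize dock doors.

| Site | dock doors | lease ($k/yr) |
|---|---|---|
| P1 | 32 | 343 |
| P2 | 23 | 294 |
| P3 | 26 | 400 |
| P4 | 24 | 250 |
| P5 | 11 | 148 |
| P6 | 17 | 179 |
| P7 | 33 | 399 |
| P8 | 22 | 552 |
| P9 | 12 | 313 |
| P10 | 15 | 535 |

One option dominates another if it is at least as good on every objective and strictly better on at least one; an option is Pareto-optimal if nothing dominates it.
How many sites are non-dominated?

P1: not dominated.
P2: dominated by P4 (dock doors 24≥23, lease 250≤294).
P3: dominated by P1 (dock doors 32≥26, lease 343≤400).
P4: not dominated.
P5: not dominated (best lease).
P6: not dominated.
P7: not dominated (best dock doors).
P8: dominated by P1 (dock doors 32≥22, lease 343≤552).
P9: dominated by P2 (dock doors 23≥12, lease 294≤313).
P10: dominated by P1 (dock doors 32≥15, lease 343≤535).
Pareto-optimal: P1, P4, P5, P6, P7 → 5.

5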